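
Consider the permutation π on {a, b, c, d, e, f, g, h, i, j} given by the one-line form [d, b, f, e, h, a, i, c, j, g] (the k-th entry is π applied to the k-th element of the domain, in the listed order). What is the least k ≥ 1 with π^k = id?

6

The disjoint-cycle form of π has cycle lengths 6, 3, 1.
The order of π is the least common multiple of its cycle lengths: lcm(6, 3) = 6.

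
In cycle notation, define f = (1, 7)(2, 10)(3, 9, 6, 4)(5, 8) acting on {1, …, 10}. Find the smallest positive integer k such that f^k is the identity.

4

The disjoint cycles have lengths 4, 2, 2, 2.
The order of f is the least common multiple of its cycle lengths: lcm(4, 2, 2, 2) = 4.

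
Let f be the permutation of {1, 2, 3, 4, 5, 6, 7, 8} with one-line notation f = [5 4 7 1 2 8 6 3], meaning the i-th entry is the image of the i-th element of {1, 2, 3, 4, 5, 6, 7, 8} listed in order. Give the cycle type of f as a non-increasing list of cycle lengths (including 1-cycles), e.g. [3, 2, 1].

[4, 4]

The disjoint cycles are (1 5 2 4)(3 7 6 8), with lengths 4, 4 in non-increasing order.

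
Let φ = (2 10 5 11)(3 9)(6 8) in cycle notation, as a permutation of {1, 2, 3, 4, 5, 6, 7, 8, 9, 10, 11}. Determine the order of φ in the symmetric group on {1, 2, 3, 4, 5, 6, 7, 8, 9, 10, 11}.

The cycle type of φ is (4, 2, 2, 1, 1, 1).
The order is lcm(4, 2, 2) = 4.

4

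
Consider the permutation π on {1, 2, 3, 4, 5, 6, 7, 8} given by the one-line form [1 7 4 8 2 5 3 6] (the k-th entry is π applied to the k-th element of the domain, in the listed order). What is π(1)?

1 is element number 1 of the domain, and entry number 1 of the one-line form is 1, so π(1) = 1.

1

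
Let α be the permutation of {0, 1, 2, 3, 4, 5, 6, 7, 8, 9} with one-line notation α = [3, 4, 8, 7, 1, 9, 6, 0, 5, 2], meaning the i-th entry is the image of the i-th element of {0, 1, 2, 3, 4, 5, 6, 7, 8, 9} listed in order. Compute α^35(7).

Tracing 7 → 0 → … returns to 7 after 3 steps, so 7 lies in a 3-cycle (0, 3, 7).
Powers repeat with period 3 on this cycle, and 35 mod 3 = 2, so α^35(7) = α^2(7).
Advancing 2 steps from 7: 7 → 0 → 3.

3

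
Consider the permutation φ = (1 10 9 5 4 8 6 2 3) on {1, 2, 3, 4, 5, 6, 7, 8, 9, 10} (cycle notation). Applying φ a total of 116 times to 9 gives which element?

10

9 lies in the 9-cycle (1 10 9 5 4 8 6 2 3).
Since the cycle has length 9, φ^116 acts on it the same as φ^8 (116 mod 9 = 8).
Stepping 8 places around the cycle: 9 → 5 → 4 → 8 → 6 → 2 → 3 → 1 → 10.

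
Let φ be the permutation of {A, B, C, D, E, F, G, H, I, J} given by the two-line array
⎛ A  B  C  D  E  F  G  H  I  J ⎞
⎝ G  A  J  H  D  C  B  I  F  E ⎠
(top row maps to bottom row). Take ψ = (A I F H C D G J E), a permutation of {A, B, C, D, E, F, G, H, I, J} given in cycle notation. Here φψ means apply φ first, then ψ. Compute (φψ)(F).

D

First apply φ: φ(F) = C, then ψ(C) = D. Thus (φψ)(F) = D.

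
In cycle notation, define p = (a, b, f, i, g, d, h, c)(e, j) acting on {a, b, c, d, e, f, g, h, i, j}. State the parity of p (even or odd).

The cycle lengths are 8, 2.
A cycle is odd iff its length is even; p has 2 even-length cycles, so sgn(p) = (−1)^2 and p is even.

even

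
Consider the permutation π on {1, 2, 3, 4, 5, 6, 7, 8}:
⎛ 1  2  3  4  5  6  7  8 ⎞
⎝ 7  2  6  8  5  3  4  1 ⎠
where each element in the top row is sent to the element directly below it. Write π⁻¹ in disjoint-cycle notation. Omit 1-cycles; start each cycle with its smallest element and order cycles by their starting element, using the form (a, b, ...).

First write π in disjoint cycles: (1, 7, 4, 8)(3, 6).
The inverse reverses every cycle; in canonical form, π⁻¹ = (1, 8, 4, 7)(3, 6).

(1, 8, 4, 7)(3, 6)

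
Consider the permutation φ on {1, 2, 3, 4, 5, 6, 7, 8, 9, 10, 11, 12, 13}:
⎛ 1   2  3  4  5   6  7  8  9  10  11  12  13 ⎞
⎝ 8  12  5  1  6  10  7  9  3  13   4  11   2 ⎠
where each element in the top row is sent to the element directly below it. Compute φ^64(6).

Tracing 6 → 10 → … returns to 6 after 12 steps, so 6 lies in a 12-cycle (1 8 9 3 5 6 10 13 2 12 11 4).
Since the cycle has length 12, φ^64 acts on it the same as φ^4 (64 mod 12 = 4).
Advancing 4 steps from 6: 6 → 10 → 13 → 2 → 12.

12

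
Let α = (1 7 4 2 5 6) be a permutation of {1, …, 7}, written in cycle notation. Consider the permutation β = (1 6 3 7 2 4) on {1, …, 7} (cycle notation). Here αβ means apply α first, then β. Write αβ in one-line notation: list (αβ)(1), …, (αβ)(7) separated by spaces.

2 5 7 4 3 6 1

(αβ)(x) = β(α(x)). Computing each image: β(α(1)) = β(7) = 2, β(α(2)) = β(5) = 5, β(α(3)) = β(3) = 7, β(α(4)) = β(2) = 4, β(α(5)) = β(6) = 3, β(α(6)) = β(1) = 6, β(α(7)) = β(4) = 1.
Hence αβ = [2 5 7 4 3 6 1].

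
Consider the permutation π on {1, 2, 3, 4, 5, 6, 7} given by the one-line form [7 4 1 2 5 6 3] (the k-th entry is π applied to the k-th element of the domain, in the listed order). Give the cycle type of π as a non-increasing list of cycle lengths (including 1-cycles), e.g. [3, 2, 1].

[3, 2, 1, 1]

The disjoint cycles are (1 7 3)(2 4)(5)(6), with lengths 3, 2, 1, 1 in non-increasing order.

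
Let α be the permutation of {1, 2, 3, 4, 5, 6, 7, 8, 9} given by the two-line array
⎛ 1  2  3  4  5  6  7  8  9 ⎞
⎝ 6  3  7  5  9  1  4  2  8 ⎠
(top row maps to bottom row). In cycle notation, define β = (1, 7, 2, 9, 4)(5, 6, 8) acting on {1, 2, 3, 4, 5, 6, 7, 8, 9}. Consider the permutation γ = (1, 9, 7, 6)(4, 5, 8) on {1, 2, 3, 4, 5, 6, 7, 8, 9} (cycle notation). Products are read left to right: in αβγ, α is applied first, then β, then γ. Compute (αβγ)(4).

1

(αβγ)(4) = γ(β(α(4))). α(4) = 5, then β(5) = 6, then γ(6) = 1, so the result is 1.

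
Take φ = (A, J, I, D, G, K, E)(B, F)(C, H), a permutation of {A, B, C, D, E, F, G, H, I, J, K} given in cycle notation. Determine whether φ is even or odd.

even

The cycle lengths are 7, 2, 2.
A cycle is odd iff its length is even; φ has 2 even-length cycles, so sgn(φ) = (−1)^2 and φ is even.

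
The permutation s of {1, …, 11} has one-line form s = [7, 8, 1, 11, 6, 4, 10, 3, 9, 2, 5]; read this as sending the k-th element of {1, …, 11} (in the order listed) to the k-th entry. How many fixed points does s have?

The fixed points (elements with s(x) = x) are {9}, so there is 1.

1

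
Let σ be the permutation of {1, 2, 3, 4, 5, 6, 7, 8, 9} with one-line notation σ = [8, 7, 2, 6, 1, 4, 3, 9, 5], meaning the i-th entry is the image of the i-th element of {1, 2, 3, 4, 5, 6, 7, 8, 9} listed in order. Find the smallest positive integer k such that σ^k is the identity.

The disjoint-cycle form of σ has cycle lengths 4, 3, 2.
The order is lcm(4, 3, 2) = 12.

12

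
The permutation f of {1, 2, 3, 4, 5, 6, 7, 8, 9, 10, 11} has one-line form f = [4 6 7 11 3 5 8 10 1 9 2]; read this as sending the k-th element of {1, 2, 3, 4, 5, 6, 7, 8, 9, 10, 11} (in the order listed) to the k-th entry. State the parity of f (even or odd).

even

In disjoint-cycle form the cycle lengths are 11.
A cycle is odd iff its length is even; f has 0 even-length cycles, so sgn(f) = (−1)^0 and f is even.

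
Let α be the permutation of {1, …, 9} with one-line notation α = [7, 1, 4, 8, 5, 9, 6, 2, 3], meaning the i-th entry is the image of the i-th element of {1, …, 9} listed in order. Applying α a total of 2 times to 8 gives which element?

1

Tracing 8 → 2 → … returns to 8 after 8 steps, so 8 lies in an 8-cycle (1, 7, 6, 9, 3, 4, 8, 2).
Advancing 2 steps from 8: 8 → 2 → 1.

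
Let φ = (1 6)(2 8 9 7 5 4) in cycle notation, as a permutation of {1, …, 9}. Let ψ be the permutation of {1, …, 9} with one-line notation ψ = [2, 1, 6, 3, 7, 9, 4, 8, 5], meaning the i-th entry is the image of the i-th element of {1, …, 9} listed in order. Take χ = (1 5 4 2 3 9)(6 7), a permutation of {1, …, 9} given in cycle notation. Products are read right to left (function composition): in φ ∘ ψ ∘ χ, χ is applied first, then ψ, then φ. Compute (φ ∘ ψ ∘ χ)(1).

Chase 1: χ(1) = 5; ψ(5) = 7; φ(7) = 5. Hence (φ ∘ ψ ∘ χ)(1) = 5.

5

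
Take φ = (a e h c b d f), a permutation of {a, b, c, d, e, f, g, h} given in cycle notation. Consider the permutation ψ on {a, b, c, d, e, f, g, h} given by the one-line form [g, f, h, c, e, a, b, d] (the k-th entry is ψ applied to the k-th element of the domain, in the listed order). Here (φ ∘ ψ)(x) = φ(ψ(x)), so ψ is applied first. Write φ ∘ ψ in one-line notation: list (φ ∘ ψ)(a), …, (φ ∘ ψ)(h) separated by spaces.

g a c b h e d f

Chase each element through ψ then φ: a → g → g; b → f → a; c → h → c; d → c → b; e → e → h; f → a → e; g → b → d; h → d → f.
So φ ∘ ψ in one-line form is g a c b h e d f.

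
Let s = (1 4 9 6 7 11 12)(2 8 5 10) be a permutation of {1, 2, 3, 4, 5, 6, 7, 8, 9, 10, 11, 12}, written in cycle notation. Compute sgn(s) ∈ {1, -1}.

The cycle lengths are 7, 4, 1.
A cycle of length ℓ contributes ℓ−1 transpositions, so s is a product of 6 + 3 = 9 transpositions — odd.

-1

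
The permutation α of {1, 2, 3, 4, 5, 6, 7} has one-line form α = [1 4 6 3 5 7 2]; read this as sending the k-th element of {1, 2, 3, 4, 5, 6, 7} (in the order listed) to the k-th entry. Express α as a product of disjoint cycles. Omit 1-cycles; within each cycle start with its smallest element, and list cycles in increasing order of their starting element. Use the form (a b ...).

Start at 2 and follow images: 2 → 4 → 3 → 6 → 7 → 2, giving the cycle (2 4 3 6 7).
Continuing from each remaining unvisited element yields (2 4 3 6 7).

(2 4 3 6 7)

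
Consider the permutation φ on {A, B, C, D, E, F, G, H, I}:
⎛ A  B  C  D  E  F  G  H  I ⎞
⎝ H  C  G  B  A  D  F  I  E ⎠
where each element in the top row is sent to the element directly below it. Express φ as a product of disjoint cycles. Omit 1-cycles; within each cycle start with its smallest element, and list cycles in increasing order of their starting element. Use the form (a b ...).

(A H I E)(B C G F D)

Start at A and follow images: A → H → I → E → A, giving the cycle (A H I E).
Repeating from the next unused element and collecting all non-trivial cycles gives (A H I E)(B C G F D).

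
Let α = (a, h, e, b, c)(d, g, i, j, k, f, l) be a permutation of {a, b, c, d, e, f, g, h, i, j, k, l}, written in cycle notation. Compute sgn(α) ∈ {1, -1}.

1

The cycle lengths are 7, 5.
A cycle is odd iff its length is even; α has 0 even-length cycles, so sgn(α) = (−1)^0 and α is even.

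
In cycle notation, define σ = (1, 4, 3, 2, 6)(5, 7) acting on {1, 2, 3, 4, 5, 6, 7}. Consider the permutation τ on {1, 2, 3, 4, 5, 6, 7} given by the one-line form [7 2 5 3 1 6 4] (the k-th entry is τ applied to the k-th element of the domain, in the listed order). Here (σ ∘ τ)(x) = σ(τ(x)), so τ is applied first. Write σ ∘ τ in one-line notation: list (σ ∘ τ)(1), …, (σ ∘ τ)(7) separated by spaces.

For each element, apply τ then σ: 1 → 7 → 5; 2 → 2 → 6; 3 → 5 → 7; 4 → 3 → 2; 5 → 1 → 4; 6 → 6 → 1; 7 → 4 → 3.
Collecting the images, σ ∘ τ = [5 6 7 2 4 1 3].

5 6 7 2 4 1 3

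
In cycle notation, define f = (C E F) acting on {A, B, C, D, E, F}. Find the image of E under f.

E appears in (C E F); the next entry (wrapping around) is F.

F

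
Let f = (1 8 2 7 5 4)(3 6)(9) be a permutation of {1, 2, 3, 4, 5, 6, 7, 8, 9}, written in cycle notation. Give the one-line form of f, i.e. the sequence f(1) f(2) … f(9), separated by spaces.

Each element maps to the next entry in its cycle (wrapping to the front): 1→8, 2→7, 3→6, 4→1, 5→4, 6→3, 7→5, 8→2, 9→9.
So the one-line form is 8 7 6 1 4 3 5 2 9.

8 7 6 1 4 3 5 2 9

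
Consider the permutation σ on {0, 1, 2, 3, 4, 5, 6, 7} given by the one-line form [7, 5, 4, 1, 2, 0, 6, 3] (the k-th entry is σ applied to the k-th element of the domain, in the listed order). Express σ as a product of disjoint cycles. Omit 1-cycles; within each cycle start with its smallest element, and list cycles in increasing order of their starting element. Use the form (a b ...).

(0 7 3 1 5)(2 4)

Iterating σ from 0 gives 0 → 7 → 3 → 1 → 5 → 0; that is the 5-cycle (0 7 3 1 5).
Repeating from the next unused element and collecting all non-trivial cycles gives (0 7 3 1 5)(2 4).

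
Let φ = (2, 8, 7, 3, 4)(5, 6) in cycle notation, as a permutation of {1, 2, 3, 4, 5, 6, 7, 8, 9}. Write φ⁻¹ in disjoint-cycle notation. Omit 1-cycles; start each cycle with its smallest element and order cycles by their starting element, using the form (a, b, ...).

(2, 4, 3, 7, 8)(5, 6)

The inverse reverses each cycle.
After reversing and putting each cycle's least element first, φ⁻¹ = (2, 4, 3, 7, 8)(5, 6).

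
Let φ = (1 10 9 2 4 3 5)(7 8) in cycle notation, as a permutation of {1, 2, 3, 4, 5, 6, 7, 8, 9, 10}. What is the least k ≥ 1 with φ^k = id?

The cycle type of φ is (7, 2, 1).
The order is lcm(7, 2) = 14.

14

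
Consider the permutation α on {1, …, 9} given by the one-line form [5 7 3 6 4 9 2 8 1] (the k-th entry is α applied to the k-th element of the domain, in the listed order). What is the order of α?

The disjoint-cycle form of α has cycle lengths 5, 2, 1, 1.
The order is lcm(5, 2) = 10.

10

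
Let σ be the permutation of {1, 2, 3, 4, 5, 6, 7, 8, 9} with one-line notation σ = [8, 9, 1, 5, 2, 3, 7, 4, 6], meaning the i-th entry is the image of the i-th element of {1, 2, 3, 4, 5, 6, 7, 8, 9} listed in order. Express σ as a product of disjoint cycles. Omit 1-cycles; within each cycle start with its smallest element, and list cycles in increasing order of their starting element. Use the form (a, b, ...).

From 1: 1 → 8 → 4 → 5 → 2 → 9 → 6 → 3 → 1, closing the cycle (1, 8, 4, 5, 2, 9, 6, 3).
Continuing from each remaining unvisited element yields (1, 8, 4, 5, 2, 9, 6, 3).

(1, 8, 4, 5, 2, 9, 6, 3)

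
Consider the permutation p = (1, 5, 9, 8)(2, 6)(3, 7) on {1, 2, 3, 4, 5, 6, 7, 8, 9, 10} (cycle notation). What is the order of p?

4

The cycle type of p is (4, 2, 2, 1, 1).
The order is lcm(4, 2, 2) = 4.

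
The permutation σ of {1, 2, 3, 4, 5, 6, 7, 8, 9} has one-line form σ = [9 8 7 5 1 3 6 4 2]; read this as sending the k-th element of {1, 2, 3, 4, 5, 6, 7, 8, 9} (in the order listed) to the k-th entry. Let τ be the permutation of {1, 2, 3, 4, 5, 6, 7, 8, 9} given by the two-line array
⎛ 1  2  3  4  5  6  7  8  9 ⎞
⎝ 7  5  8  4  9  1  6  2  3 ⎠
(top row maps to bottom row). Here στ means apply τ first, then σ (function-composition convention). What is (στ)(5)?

2

(στ)(5) = σ(τ(5)). τ(5) = 9, then σ(9) = 2. So (στ)(5) = 2.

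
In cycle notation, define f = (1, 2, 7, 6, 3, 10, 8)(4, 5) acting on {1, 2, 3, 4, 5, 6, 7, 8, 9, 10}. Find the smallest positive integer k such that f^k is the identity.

The cycle type of f is (7, 2, 1).
The order is lcm(7, 2) = 14.

14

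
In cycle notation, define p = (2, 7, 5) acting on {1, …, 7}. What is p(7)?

Within (2, 7, 5), 7 ↦ 5.

5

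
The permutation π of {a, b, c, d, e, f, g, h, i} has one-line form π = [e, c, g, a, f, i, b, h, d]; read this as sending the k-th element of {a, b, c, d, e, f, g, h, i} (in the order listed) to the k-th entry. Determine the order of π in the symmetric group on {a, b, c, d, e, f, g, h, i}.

The disjoint-cycle form of π has cycle lengths 5, 3, 1.
Since disjoint cycles commute, ord(π) = lcm(5, 3) = 15.

15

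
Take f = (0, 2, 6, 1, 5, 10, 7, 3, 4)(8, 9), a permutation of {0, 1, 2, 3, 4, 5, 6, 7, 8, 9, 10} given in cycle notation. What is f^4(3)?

6

3 lies in the 9-cycle (0, 2, 6, 1, 5, 10, 7, 3, 4).
Stepping 4 places around the cycle: 3 → 4 → 0 → 2 → 6.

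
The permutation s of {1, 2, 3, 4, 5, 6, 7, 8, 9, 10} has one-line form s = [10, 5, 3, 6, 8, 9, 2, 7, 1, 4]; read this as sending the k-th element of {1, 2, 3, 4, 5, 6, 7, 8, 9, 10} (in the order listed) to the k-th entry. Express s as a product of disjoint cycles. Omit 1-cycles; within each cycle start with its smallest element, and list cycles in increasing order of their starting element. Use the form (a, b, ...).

(1, 10, 4, 6, 9)(2, 5, 8, 7)

Start at 1 and follow images: 1 → 10 → 4 → 6 → 9 → 1, giving the cycle (1, 10, 4, 6, 9).
Repeating from the next unused element and collecting all non-trivial cycles gives (1, 10, 4, 6, 9)(2, 5, 8, 7).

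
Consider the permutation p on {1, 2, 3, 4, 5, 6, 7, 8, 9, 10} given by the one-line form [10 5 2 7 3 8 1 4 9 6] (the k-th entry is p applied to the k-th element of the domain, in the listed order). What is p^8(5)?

Tracing 5 → 3 → … returns to 5 after 3 steps, so 5 lies in a 3-cycle (2, 5, 3).
Powers repeat with period 3 on this cycle, and 8 mod 3 = 2, so p^8(5) = p^2(5).
Advancing 2 steps from 5: 5 → 3 → 2.

2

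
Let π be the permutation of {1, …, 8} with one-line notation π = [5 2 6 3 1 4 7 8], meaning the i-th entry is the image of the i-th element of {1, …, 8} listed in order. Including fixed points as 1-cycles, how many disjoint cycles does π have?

The cycle decomposition is (1, 5)(2)(3, 6, 4)(7)(8), which has 5 cycles (counting 1-cycles).

5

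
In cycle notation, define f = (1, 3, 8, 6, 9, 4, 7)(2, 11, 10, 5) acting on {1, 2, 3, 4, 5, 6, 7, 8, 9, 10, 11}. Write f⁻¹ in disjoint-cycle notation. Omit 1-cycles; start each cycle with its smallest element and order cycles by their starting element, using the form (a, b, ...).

(1, 7, 4, 9, 6, 8, 3)(2, 5, 10, 11)

The inverse reverses each cycle.
After reversing and putting each cycle's least element first, f⁻¹ = (1, 7, 4, 9, 6, 8, 3)(2, 5, 10, 11).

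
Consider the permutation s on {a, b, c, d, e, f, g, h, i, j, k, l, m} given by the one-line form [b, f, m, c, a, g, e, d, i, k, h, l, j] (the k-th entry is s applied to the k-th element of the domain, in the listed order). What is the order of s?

Decomposing into disjoint cycles gives cycle lengths 6, 5, 1, 1.
The order of s is the least common multiple of its cycle lengths: lcm(6, 5) = 30.

30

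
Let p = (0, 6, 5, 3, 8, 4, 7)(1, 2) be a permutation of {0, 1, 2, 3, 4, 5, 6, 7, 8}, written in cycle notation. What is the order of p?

14

The disjoint cycles have lengths 7, 2.
Since disjoint cycles commute, ord(p) = lcm(7, 2) = 14.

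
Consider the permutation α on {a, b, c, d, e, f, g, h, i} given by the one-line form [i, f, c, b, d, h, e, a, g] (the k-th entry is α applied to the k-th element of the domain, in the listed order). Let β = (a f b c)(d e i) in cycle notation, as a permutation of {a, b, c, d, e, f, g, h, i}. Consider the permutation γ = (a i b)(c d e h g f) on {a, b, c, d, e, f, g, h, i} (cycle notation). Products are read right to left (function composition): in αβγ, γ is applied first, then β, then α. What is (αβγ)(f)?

i

Apply the permutations in order: γ(f) = c, then β(c) = a, then α(a) = i. So (αβγ)(f) = i.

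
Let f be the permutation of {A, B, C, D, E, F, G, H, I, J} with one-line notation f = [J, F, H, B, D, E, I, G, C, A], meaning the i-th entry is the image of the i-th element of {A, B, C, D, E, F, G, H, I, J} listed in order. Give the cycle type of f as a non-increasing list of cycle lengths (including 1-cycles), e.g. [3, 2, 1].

The disjoint cycles are (A, J)(B, F, E, D)(C, H, G, I), with lengths 4, 4, 2 in non-increasing order.

[4, 4, 2]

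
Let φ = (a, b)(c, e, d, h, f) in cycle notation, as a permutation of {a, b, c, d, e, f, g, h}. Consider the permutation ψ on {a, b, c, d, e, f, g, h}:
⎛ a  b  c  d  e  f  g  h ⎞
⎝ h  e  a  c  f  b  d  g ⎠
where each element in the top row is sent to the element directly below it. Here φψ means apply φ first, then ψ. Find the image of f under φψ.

a

First apply φ: φ(f) = c, then ψ(c) = a. Thus (φψ)(f) = a.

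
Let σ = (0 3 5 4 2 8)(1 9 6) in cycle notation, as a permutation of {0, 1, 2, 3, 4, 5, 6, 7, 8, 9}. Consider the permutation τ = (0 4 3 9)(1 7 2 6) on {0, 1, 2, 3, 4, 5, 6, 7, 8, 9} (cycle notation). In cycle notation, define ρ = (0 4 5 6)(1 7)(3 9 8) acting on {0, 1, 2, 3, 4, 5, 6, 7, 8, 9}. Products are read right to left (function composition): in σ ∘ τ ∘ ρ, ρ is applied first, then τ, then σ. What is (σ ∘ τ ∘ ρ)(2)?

1

Chase 2: ρ(2) = 2; τ(2) = 6; σ(6) = 1. Hence (σ ∘ τ ∘ ρ)(2) = 1.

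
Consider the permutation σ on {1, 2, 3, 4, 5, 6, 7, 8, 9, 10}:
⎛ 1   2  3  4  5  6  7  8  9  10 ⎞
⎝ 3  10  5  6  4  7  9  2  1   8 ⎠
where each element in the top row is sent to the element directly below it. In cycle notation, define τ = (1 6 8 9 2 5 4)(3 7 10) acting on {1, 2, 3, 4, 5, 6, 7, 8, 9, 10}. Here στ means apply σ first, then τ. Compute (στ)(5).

1

First apply σ: σ(5) = 4, then τ(4) = 1. Thus (στ)(5) = 1.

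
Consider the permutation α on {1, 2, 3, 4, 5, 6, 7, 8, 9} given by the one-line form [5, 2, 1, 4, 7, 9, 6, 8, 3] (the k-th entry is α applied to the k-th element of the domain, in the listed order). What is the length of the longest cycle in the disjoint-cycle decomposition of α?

6

Decomposing into disjoint cycles gives (1 5 7 6 9 3); the longest has length 6.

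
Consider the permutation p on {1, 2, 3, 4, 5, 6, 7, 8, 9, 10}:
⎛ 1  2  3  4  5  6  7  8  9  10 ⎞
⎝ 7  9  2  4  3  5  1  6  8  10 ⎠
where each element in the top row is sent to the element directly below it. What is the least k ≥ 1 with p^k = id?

6

Writing p as disjoint cycles, the cycle lengths are 6, 2, 1, 1.
The order is lcm(6, 2) = 6.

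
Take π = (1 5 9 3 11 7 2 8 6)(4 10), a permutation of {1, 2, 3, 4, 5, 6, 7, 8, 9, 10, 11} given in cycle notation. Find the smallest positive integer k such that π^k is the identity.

The disjoint cycles have lengths 9, 2.
The order of π is the least common multiple of its cycle lengths: lcm(9, 2) = 18.

18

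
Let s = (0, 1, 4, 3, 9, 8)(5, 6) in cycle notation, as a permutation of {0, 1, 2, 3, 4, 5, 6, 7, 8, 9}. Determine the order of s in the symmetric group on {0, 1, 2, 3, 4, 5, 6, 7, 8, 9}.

The disjoint cycles have lengths 6, 2, 1, 1.
The order is lcm(6, 2) = 6.

6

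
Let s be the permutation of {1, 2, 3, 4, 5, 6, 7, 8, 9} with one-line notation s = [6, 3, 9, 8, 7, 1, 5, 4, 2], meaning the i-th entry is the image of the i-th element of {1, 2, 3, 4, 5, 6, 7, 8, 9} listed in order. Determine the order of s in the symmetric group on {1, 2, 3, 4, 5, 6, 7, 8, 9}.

The disjoint-cycle form of s has cycle lengths 3, 2, 2, 2.
The order is lcm(3, 2, 2, 2) = 6.

6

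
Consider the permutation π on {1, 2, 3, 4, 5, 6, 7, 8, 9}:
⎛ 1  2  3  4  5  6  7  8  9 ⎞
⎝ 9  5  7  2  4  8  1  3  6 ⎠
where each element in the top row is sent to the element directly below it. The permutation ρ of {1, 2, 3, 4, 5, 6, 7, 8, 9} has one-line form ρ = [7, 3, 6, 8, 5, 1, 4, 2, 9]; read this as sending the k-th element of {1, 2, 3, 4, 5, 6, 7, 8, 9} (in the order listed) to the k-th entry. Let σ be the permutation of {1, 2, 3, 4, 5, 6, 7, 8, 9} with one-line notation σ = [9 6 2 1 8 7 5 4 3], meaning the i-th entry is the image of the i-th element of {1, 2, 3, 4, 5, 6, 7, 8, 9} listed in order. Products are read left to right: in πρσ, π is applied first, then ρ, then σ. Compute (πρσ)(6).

Apply the permutations in order: π(6) = 8, then ρ(8) = 2, then σ(2) = 6. So (πρσ)(6) = 6.

6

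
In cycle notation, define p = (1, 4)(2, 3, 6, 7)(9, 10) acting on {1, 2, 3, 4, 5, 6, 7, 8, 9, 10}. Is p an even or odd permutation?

The cycle lengths are 4, 2, 2, 1, 1.
A cycle is odd iff its length is even; p has 3 even-length cycles, so sgn(p) = (−1)^3 and p is odd.

odd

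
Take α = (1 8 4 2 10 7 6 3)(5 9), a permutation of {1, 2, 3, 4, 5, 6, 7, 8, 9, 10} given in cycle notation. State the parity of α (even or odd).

The cycle lengths are 8, 2.
A cycle of length ℓ contributes ℓ−1 transpositions, so α is a product of 7 + 1 = 8 transpositions — even.

even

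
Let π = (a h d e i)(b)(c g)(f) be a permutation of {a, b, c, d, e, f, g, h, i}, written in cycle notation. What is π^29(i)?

i lies in the 5-cycle (a h d e i).
Since the cycle has length 5, π^29 acts on it the same as π^4 (29 mod 5 = 4).
Stepping 4 places around the cycle: i → a → h → d → e.

e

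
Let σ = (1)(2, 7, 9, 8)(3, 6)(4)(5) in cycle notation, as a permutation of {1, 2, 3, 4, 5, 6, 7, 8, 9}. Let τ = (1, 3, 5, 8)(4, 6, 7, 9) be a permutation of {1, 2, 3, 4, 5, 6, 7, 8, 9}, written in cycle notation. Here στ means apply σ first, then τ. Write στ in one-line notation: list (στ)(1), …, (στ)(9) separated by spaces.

Chase each element through σ then τ: 1 → 1 → 3; 2 → 7 → 9; 3 → 6 → 7; 4 → 4 → 6; 5 → 5 → 8; 6 → 3 → 5; 7 → 9 → 4; 8 → 2 → 2; 9 → 8 → 1.
So στ in one-line form is 3 9 7 6 8 5 4 2 1.

3 9 7 6 8 5 4 2 1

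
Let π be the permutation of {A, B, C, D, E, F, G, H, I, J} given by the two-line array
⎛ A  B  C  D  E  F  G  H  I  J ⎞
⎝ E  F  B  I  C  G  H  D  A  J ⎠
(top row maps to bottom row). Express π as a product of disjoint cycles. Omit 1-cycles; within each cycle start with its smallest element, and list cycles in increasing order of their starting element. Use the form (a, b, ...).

Iterating π from A gives A → E → C → B → F → G → H → D → I → A; that is the 9-cycle (A, E, C, B, F, G, H, D, I).
Repeating from the next unused element and collecting all non-trivial cycles gives (A, E, C, B, F, G, H, D, I).

(A, E, C, B, F, G, H, D, I)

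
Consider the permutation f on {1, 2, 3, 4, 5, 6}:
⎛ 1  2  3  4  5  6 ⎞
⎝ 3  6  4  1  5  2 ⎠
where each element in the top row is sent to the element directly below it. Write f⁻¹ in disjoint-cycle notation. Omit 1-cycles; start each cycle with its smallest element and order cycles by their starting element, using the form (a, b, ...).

First write f in disjoint cycles: (1, 3, 4)(2, 6).
Reversing each cycle (and rotating so the smallest element leads) gives f⁻¹ = (1, 4, 3)(2, 6).

(1, 4, 3)(2, 6)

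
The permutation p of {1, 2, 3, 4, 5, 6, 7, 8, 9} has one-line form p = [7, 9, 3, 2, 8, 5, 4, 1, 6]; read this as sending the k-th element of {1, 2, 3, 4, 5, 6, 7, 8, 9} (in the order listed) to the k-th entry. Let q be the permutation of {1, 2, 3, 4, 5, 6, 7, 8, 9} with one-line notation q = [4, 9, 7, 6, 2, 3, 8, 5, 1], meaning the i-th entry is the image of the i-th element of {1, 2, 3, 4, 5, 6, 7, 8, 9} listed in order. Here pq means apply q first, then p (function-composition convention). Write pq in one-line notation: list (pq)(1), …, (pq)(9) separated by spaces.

Chase each element through q then p: 1 → 4 → 2; 2 → 9 → 6; 3 → 7 → 4; 4 → 6 → 5; 5 → 2 → 9; 6 → 3 → 3; 7 → 8 → 1; 8 → 5 → 8; 9 → 1 → 7.
Collecting the images, pq = [2 6 4 5 9 3 1 8 7].

2 6 4 5 9 3 1 8 7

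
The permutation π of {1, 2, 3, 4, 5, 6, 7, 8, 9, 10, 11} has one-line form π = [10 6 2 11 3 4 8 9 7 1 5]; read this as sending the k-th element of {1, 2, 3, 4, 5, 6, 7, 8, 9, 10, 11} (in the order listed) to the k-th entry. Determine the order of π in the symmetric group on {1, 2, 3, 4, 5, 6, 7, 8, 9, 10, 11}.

6

Decomposing into disjoint cycles gives cycle lengths 6, 3, 2.
Since disjoint cycles commute, ord(π) = lcm(6, 3, 2) = 6.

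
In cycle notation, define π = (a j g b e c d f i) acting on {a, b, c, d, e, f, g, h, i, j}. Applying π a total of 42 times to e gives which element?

j

e lies in the 9-cycle (a j g b e c d f i).
Since the cycle has length 9, π^42 acts on it the same as π^6 (42 mod 9 = 6).
Advancing 6 steps from e: e → c → d → f → i → a → j.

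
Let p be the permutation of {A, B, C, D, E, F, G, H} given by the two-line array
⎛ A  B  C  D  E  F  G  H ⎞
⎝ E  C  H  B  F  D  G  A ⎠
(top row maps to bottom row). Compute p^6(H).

Tracing H → A → … returns to H after 7 steps, so H lies in a 7-cycle (A, E, F, D, B, C, H).
Stepping 6 places around the cycle: H → A → E → F → D → B → C.

C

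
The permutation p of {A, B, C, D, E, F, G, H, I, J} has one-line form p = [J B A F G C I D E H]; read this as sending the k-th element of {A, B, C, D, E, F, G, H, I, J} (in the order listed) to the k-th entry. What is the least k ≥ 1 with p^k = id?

6

Writing p as disjoint cycles, the cycle lengths are 6, 3, 1.
The order is lcm(6, 3) = 6.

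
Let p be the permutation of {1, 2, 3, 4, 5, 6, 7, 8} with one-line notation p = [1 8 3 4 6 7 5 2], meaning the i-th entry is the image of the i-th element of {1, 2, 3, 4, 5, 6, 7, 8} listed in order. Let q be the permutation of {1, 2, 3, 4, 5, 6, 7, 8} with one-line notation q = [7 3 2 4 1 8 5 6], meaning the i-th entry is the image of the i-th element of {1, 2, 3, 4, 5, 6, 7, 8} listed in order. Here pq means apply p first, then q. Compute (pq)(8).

3

p(8) = 2, then q(2) = 3; composing gives (pq)(8) = 3.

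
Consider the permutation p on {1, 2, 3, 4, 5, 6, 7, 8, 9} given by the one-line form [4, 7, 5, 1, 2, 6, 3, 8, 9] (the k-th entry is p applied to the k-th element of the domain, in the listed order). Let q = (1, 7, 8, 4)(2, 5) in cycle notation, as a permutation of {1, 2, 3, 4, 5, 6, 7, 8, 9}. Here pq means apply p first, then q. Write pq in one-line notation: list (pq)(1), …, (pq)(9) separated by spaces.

Chase each element through p then q: 1 → 4 → 1; 2 → 7 → 8; 3 → 5 → 2; 4 → 1 → 7; 5 → 2 → 5; 6 → 6 → 6; 7 → 3 → 3; 8 → 8 → 4; 9 → 9 → 9.
So pq in one-line form is 1 8 2 7 5 6 3 4 9.

1 8 2 7 5 6 3 4 9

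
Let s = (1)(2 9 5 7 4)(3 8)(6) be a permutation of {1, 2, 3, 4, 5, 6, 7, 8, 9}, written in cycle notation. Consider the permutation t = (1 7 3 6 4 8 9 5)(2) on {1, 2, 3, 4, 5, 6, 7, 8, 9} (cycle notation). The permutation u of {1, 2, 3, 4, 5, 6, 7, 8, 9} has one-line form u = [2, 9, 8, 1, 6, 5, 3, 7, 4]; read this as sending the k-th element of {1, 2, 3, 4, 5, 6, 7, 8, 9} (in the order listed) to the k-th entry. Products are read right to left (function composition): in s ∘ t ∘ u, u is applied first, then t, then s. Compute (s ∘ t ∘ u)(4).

4

(s ∘ t ∘ u)(4) = s(t(u(4))). u(4) = 1, then t(1) = 7, then s(7) = 4, so the result is 4.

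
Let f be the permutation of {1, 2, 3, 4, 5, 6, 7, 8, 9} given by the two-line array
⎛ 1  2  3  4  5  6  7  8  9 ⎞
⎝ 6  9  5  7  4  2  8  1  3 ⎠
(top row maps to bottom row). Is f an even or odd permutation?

even

In disjoint-cycle form the cycle lengths are 9.
A cycle is odd iff its length is even; f has 0 even-length cycles, so sgn(f) = (−1)^0 and f is even.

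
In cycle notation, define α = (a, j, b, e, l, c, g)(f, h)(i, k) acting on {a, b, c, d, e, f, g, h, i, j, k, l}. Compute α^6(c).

c lies in the 7-cycle (a, j, b, e, l, c, g).
Advancing 6 steps from c: c → g → a → j → b → e → l.

l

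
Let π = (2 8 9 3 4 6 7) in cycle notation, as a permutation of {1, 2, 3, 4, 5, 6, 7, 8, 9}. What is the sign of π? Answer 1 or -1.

The cycle lengths are 7, 1, 1.
A cycle is odd iff its length is even; π has 0 even-length cycles, so sgn(π) = (−1)^0 and π is even.

1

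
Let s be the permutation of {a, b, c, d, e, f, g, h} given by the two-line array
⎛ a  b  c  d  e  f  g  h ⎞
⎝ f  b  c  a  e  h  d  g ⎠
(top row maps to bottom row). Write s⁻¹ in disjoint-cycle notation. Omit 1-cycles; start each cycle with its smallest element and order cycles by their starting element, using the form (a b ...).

(a d g h f)

The cycle decomposition of s is (a f h g d).
The inverse reverses every cycle; in canonical form, s⁻¹ = (a d g h f).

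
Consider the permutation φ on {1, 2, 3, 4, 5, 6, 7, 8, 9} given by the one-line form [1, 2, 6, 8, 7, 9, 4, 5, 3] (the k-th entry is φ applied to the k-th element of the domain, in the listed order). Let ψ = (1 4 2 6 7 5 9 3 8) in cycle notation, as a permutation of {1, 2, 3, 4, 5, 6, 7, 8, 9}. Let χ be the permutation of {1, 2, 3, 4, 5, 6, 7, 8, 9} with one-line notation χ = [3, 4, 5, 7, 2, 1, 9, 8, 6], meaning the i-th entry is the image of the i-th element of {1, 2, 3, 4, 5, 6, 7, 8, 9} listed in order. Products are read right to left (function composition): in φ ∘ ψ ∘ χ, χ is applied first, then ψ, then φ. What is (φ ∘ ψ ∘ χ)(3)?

Chase 3: χ(3) = 5; ψ(5) = 9; φ(9) = 3. Hence (φ ∘ ψ ∘ χ)(3) = 3.

3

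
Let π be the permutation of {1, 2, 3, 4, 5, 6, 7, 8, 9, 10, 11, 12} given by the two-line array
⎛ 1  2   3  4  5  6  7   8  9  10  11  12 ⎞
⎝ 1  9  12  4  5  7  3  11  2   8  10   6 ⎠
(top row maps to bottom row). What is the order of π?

Decomposing into disjoint cycles gives cycle lengths 4, 3, 2, 1, 1, 1.
The order of π is the least common multiple of its cycle lengths: lcm(4, 3, 2) = 12.

12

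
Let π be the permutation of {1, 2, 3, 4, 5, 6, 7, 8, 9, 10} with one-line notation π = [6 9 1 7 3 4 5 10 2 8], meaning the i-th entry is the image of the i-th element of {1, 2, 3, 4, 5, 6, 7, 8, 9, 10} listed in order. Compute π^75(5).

Tracing 5 → 3 → … returns to 5 after 6 steps, so 5 lies in a 6-cycle (1, 6, 4, 7, 5, 3).
On a 6-cycle, π^6 is the identity, so π^75 = π^3 there (75 ≡ 3 mod 6).
Stepping 3 places around the cycle: 5 → 3 → 1 → 6.

6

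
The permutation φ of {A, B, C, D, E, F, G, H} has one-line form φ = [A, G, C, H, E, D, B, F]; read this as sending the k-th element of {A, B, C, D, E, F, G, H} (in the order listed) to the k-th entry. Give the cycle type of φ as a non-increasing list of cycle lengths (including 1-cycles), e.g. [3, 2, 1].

[3, 2, 1, 1, 1]

The disjoint cycles are (A)(B, G)(C)(D, H, F)(E), with lengths 3, 2, 1, 1, 1 in non-increasing order.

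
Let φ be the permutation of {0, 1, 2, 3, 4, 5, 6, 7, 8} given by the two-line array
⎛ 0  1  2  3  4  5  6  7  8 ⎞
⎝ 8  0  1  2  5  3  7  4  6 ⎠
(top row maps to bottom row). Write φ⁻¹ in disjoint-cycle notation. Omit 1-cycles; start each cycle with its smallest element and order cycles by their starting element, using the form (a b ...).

First write φ in disjoint cycles: (0 8 6 7 4 5 3 2 1).
Reversing each cycle (and rotating so the smallest element leads) gives φ⁻¹ = (0 1 2 3 5 4 7 6 8).

(0 1 2 3 5 4 7 6 8)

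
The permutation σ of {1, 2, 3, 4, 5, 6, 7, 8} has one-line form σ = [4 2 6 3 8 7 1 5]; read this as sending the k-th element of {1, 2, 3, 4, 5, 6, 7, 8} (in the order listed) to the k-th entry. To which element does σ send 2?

2 is element number 2 of the domain, and entry number 2 of the one-line form is 2, so σ(2) = 2.

2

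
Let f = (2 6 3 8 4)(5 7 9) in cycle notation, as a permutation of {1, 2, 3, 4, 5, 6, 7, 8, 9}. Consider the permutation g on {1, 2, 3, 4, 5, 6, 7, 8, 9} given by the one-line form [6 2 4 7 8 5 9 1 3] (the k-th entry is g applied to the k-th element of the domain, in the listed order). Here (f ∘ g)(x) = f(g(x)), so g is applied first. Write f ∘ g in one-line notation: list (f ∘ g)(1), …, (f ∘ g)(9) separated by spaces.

3 6 2 9 4 7 5 1 8

(f ∘ g)(x) = f(g(x)). Computing each image: f(g(1)) = f(6) = 3, f(g(2)) = f(2) = 6, f(g(3)) = f(4) = 2, f(g(4)) = f(7) = 9, f(g(5)) = f(8) = 4, f(g(6)) = f(5) = 7, f(g(7)) = f(9) = 5, f(g(8)) = f(1) = 1, f(g(9)) = f(3) = 8.
Hence f ∘ g = [3 6 2 9 4 7 5 1 8].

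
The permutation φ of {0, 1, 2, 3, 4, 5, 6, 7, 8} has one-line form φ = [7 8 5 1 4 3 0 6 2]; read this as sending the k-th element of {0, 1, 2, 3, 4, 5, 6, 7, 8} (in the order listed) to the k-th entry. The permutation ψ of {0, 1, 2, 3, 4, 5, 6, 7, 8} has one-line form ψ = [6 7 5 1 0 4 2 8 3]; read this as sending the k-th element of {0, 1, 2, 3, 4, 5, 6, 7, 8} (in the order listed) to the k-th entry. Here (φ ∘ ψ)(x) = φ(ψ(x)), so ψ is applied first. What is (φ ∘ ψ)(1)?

ψ(1) = 7, then φ(7) = 6; composing gives (φ ∘ ψ)(1) = 6.

6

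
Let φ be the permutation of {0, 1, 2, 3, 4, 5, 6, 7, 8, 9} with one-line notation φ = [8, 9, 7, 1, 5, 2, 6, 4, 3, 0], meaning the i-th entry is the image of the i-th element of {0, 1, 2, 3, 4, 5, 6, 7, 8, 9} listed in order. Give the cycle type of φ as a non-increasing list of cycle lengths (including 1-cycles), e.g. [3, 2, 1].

[5, 4, 1]

The disjoint cycles are (0, 8, 3, 1, 9)(2, 7, 4, 5)(6), with lengths 5, 4, 1 in non-increasing order.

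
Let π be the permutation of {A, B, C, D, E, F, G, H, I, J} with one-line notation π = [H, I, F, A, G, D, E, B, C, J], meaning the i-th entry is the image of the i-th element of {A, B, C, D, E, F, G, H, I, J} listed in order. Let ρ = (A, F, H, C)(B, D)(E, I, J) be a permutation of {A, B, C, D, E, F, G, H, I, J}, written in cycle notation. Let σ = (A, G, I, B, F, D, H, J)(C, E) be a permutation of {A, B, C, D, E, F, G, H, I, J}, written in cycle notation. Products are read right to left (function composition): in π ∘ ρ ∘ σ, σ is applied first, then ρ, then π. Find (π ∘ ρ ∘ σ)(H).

Apply the permutations in order: σ(H) = J, then ρ(J) = E, then π(E) = G. So (π ∘ ρ ∘ σ)(H) = G.

G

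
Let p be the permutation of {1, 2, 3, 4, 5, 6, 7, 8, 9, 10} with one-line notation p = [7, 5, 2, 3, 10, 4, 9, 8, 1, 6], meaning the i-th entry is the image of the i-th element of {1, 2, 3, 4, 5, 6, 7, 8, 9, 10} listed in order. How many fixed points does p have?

1

The fixed points (elements with p(x) = x) are {8}, so there is 1.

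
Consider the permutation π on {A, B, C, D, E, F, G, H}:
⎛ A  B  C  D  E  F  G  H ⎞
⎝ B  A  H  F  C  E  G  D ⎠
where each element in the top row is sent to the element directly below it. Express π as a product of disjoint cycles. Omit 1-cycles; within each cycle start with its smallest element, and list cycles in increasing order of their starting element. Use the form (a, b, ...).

(A, B)(C, H, D, F, E)

Iterating π from A gives A → B → A; that is the 2-cycle (A, B).
Continuing from each remaining unvisited element yields (A, B)(C, H, D, F, E).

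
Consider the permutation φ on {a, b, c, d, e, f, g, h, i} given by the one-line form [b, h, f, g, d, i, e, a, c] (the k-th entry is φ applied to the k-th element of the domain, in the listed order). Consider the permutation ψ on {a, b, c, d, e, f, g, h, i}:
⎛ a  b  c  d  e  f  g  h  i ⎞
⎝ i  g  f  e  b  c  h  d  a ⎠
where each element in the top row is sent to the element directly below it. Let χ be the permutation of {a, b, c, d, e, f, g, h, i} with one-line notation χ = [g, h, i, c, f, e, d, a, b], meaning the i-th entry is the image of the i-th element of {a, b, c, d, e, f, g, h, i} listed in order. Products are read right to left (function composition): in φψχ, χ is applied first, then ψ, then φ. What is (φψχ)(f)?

Chase f: χ(f) = e; ψ(e) = b; φ(b) = h. Hence (φψχ)(f) = h.

h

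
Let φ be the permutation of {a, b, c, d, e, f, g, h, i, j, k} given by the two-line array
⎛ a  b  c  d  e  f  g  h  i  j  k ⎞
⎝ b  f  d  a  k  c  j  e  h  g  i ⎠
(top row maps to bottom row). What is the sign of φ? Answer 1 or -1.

1

In disjoint-cycle form the cycle lengths are 5, 4, 2.
A cycle is odd iff its length is even; φ has 2 even-length cycles, so sgn(φ) = (−1)^2 and φ is even.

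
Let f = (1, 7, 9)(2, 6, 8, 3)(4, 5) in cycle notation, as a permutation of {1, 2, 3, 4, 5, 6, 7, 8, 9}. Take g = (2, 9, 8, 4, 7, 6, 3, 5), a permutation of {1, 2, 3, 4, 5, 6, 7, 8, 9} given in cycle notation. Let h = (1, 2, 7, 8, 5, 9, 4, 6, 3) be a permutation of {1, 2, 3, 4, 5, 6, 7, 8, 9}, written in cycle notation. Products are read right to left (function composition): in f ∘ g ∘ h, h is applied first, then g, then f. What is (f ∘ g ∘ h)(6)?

4

Apply the permutations in order: h(6) = 3, then g(3) = 5, then f(5) = 4. So (f ∘ g ∘ h)(6) = 4.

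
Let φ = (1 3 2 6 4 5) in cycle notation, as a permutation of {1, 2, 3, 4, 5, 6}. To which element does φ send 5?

1

Within (1 3 2 6 4 5), 5 ↦ 1.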